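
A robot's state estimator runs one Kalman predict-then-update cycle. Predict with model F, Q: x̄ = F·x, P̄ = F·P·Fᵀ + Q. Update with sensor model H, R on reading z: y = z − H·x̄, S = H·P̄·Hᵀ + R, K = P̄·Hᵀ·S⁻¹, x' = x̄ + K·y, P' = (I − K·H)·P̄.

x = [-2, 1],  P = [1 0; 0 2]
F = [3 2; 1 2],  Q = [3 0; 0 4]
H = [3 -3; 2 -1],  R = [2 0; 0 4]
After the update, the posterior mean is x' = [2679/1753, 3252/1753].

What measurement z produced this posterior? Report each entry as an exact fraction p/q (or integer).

z = [-1, 2]

x̄ = F·x = [-4, 0]
P̄ = F·P·Fᵀ + Q = [20 11; 11 13]
S = H·P̄·Hᵀ + R = [101 60; 60 53]
K = P̄·Hᵀ·S⁻¹ = [-309/1753 1309/1753; -858/1753 1269/1753]
x' − x̄ = [9691/1753, 3252/1753] = K·y
y = (KᵀK)⁻¹·Kᵀ·(x' − x̄) = [11, 10]
z = y + H·x̄ = [11, 10] + [-12, -8] = [-1, 2]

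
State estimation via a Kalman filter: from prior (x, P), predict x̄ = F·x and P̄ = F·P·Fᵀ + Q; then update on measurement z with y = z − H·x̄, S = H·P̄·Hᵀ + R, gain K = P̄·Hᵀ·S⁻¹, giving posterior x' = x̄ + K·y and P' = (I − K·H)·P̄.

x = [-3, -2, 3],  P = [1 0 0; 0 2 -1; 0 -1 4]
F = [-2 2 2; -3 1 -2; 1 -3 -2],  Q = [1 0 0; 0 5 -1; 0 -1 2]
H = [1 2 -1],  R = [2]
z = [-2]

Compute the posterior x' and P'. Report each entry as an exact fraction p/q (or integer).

x' = [1169/208, -391/104, -9/208]
P' = [3279/208 -1505/104 -2807/208; -1505/104 783/52 1561/104; -2807/208 1561/104 3519/208]

x̄ = F·x = [8, 1, -3]
P̄ = F·P·Fᵀ + Q = [21 -4 -20; -4 36 2; -20 2 25]
y = z − H·x̄ = [-15]
S = H·P̄·Hᵀ + R = [208]
K = P̄·Hᵀ·S⁻¹ = [33/208; 33/104; -41/208]
x' = x̄ + K·y = [1169/208, -391/104, -9/208]
P' = (I − K·H)·P̄ = [3279/208 -1505/104 -2807/208; -1505/104 783/52 1561/104; -2807/208 1561/104 3519/208]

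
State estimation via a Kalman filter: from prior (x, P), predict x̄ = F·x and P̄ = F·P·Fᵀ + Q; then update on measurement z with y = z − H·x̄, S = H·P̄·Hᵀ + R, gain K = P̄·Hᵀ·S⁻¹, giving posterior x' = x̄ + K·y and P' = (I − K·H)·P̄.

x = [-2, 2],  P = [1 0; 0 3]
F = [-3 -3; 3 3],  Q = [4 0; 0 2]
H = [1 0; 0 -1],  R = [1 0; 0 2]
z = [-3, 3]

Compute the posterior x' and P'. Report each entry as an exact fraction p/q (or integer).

x' = [-201/86, -285/172]
P' = [38/43 -9/43; -9/43 131/86]

x̄ = F·x = [0, 0]
P̄ = F·P·Fᵀ + Q = [40 -36; -36 38]
y = z − H·x̄ = [-3, 3]
S = H·P̄·Hᵀ + R = [41 36; 36 40]
K = P̄·Hᵀ·S⁻¹ = [38/43 9/86; -9/43 -131/172]
x' = x̄ + K·y = [-201/86, -285/172]
P' = (I − K·H)·P̄ = [38/43 -9/43; -9/43 131/86]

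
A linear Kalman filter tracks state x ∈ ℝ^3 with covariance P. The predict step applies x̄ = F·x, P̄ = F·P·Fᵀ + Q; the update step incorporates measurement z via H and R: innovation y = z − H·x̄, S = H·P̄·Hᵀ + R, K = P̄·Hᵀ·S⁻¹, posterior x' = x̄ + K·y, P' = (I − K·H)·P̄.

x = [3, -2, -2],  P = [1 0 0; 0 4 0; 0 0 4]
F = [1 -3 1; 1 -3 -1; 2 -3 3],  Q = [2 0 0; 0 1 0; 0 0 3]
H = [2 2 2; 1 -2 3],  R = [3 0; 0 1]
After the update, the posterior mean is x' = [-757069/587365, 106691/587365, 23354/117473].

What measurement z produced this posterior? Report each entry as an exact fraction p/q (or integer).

z = [-2, -1]

x̄ = F·x = [7, 11, 6]
P̄ = F·P·Fᵀ + Q = [43 33 50; 33 42 26; 50 26 79]
S = H·P̄·Hᵀ + R = [1531 778; 778 779]
K = P̄·Hᵀ·S⁻¹ = [97502/587365 -1619/587365; 136352/587365 -115819/587365; 11732/117473 23721/117473]
x' − x̄ = [-4868624/587365, -6354324/587365, -681484/117473] = K·y
y = (KᵀK)⁻¹·Kᵀ·(x' − x̄) = [-50, -4]
z = y + H·x̄ = [-50, -4] + [48, 3] = [-2, -1]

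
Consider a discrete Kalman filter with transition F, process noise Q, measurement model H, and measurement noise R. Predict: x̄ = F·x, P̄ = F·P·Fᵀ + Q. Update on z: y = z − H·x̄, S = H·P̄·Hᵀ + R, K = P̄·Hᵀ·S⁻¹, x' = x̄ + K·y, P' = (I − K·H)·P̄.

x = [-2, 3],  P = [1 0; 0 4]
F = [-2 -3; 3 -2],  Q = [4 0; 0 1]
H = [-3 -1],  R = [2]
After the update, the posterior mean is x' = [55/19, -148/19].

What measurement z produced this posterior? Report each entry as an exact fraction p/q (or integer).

x̄ = F·x = [-5, -12]
P̄ = F·P·Fᵀ + Q = [44 18; 18 26]
S = H·P̄·Hᵀ + R = [532]
K = P̄·Hᵀ·S⁻¹ = [-75/266; -20/133]
x' − x̄ = [150/19, 80/19] = K·y
y = (KᵀK)⁻¹·Kᵀ·(x' − x̄) = [-28]
z = y + H·x̄ = [-28] + [27] = [-1]

z = [-1]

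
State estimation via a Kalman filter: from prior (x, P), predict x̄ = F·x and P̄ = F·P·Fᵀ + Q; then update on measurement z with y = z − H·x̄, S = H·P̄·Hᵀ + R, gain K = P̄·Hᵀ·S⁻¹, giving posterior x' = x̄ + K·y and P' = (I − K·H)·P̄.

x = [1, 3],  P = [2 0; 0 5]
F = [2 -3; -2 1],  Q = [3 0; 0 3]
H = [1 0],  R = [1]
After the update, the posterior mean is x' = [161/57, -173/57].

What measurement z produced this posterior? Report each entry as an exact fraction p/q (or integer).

z = [3]

x̄ = F·x = [-7, 1]
P̄ = F·P·Fᵀ + Q = [56 -23; -23 16]
S = H·P̄·Hᵀ + R = [57]
K = P̄·Hᵀ·S⁻¹ = [56/57; -23/57]
x' − x̄ = [560/57, -230/57] = K·y
y = (KᵀK)⁻¹·Kᵀ·(x' − x̄) = [10]
z = y + H·x̄ = [10] + [-7] = [3]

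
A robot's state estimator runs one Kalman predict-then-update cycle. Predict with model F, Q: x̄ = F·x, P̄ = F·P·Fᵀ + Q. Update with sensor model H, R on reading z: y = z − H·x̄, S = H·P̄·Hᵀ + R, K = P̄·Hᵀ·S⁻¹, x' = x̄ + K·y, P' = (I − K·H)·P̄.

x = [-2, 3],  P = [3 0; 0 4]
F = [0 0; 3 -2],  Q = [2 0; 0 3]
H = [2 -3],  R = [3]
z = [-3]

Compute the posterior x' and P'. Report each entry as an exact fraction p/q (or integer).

x' = [-156/425, 282/425]
P' = [834/425 552/425; 552/425 506/425]

x̄ = F·x = [0, -12]
P̄ = F·P·Fᵀ + Q = [2 0; 0 46]
y = z − H·x̄ = [-39]
S = H·P̄·Hᵀ + R = [425]
K = P̄·Hᵀ·S⁻¹ = [4/425; -138/425]
x' = x̄ + K·y = [-156/425, 282/425]
P' = (I − K·H)·P̄ = [834/425 552/425; 552/425 506/425]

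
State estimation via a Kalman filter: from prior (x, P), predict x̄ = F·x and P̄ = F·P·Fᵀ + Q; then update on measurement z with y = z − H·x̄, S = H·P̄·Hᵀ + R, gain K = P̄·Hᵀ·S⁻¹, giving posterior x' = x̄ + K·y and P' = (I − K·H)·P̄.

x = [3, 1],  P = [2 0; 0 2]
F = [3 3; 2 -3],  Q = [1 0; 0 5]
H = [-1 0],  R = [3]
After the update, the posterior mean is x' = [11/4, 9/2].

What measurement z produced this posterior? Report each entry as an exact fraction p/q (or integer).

z = [-2]

x̄ = F·x = [12, 3]
P̄ = F·P·Fᵀ + Q = [37 -6; -6 31]
S = H·P̄·Hᵀ + R = [40]
K = P̄·Hᵀ·S⁻¹ = [-37/40; 3/20]
x' − x̄ = [-37/4, 3/2] = K·y
y = (KᵀK)⁻¹·Kᵀ·(x' − x̄) = [10]
z = y + H·x̄ = [10] + [-12] = [-2]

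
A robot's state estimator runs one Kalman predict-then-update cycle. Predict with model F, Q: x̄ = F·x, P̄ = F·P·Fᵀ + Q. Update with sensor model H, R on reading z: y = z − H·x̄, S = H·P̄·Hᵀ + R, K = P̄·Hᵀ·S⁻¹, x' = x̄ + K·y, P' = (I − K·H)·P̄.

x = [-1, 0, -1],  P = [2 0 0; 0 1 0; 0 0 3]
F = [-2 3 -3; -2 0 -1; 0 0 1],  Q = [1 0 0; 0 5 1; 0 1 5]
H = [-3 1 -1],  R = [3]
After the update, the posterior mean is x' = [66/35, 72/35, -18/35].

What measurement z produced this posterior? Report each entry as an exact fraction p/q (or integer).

z = [-3]

x̄ = F·x = [5, 3, -1]
P̄ = F·P·Fᵀ + Q = [45 17 -9; 17 16 -2; -9 -2 8]
S = H·P̄·Hᵀ + R = [280]
K = P̄·Hᵀ·S⁻¹ = [-109/280; -33/280; 17/280]
x' − x̄ = [-109/35, -33/35, 17/35] = K·y
y = (KᵀK)⁻¹·Kᵀ·(x' − x̄) = [8]
z = y + H·x̄ = [8] + [-11] = [-3]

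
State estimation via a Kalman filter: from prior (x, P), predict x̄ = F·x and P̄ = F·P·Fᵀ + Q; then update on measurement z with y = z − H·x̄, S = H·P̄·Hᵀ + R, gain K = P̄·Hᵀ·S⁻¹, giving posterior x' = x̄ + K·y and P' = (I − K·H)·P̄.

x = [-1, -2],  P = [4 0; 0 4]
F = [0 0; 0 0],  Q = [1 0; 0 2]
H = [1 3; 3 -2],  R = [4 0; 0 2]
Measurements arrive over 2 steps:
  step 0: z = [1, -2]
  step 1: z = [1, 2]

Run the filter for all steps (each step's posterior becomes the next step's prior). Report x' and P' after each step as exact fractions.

step 0: x' = [-55/178, 77/178], P' = [19/89 9/89; 9/89 23/89]
step 1: x' = [101/178, 1/178], P' = [19/89 9/89; 9/89 23/89]

step 0: x̄ = F·x = [0, 0]
step 0: P̄ = F·P·Fᵀ + Q = [1 0; 0 2]
step 0: y = z − H·x̄ = [1, -2]
step 0: S = H·P̄·Hᵀ + R = [23 -9; -9 19]
step 0: K = P̄·Hᵀ·S⁻¹ = [23/178 39/178; 39/178 -19/178]
step 0: x' = x̄ + K·y = [-55/178, 77/178]
step 0: P' = (I − K·H)·P̄ = [19/89 9/89; 9/89 23/89]
step 1: x̄ = F·x = [0, 0]
step 1: P̄ = F·P·Fᵀ + Q = [1 0; 0 2]
step 1: y = z − H·x̄ = [1, 2]
step 1: S = H·P̄·Hᵀ + R = [23 -9; -9 19]
step 1: K = P̄·Hᵀ·S⁻¹ = [23/178 39/178; 39/178 -19/178]
step 1: x' = x̄ + K·y = [101/178, 1/178]
step 1: P' = (I − K·H)·P̄ = [19/89 9/89; 9/89 23/89]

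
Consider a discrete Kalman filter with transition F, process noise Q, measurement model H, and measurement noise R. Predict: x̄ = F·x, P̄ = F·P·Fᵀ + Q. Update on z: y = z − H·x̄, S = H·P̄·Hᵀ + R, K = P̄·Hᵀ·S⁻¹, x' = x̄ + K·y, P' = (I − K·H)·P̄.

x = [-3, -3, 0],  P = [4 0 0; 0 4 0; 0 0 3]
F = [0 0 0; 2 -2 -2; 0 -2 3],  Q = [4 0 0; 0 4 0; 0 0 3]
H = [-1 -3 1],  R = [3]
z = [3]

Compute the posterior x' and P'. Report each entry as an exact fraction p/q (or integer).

x̄ = F·x = [0, 0, 6]
P̄ = F·P·Fᵀ + Q = [4 0 0; 0 48 -2; 0 -2 46]
y = z − H·x̄ = [-3]
S = H·P̄·Hᵀ + R = [497]
K = P̄·Hᵀ·S⁻¹ = [-4/497; -146/497; 52/497]
x' = x̄ + K·y = [12/497, 438/497, 2826/497]
P' = (I − K·H)·P̄ = [1972/497 -584/497 208/497; -584/497 2540/497 6598/497; 208/497 6598/497 20158/497]

x' = [12/497, 438/497, 2826/497]
P' = [1972/497 -584/497 208/497; -584/497 2540/497 6598/497; 208/497 6598/497 20158/497]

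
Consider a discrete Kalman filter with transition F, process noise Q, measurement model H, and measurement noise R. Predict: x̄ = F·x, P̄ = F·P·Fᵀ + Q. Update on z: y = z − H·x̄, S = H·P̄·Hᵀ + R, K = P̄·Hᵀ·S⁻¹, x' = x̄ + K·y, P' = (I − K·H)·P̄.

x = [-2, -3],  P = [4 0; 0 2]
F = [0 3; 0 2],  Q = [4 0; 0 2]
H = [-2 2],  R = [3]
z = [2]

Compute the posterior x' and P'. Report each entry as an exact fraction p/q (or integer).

x' = [-47/7, -194/35]
P' = [74/7 68/7; 68/7 334/35]

x̄ = F·x = [-9, -6]
P̄ = F·P·Fᵀ + Q = [22 12; 12 10]
y = z − H·x̄ = [-4]
S = H·P̄·Hᵀ + R = [35]
K = P̄·Hᵀ·S⁻¹ = [-4/7; -4/35]
x' = x̄ + K·y = [-47/7, -194/35]
P' = (I − K·H)·P̄ = [74/7 68/7; 68/7 334/35]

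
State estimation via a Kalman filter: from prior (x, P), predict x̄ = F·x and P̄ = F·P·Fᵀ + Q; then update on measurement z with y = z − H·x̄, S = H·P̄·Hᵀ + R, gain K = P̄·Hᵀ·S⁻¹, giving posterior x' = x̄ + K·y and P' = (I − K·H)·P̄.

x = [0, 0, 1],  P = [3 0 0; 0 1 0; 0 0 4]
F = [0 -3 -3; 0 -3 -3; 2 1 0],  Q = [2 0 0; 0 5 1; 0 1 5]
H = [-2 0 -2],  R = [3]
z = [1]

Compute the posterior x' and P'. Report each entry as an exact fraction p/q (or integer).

x̄ = F·x = [-3, -3, 0]
P̄ = F·P·Fᵀ + Q = [47 45 -3; 45 50 -2; -3 -2 18]
y = z − H·x̄ = [-5]
S = H·P̄·Hᵀ + R = [239]
K = P̄·Hᵀ·S⁻¹ = [-88/239; -86/239; -30/239]
x' = x̄ + K·y = [-277/239, -287/239, 150/239]
P' = (I − K·H)·P̄ = [3489/239 3187/239 -3357/239; 3187/239 4554/239 -3058/239; -3357/239 -3058/239 3402/239]

x' = [-277/239, -287/239, 150/239]
P' = [3489/239 3187/239 -3357/239; 3187/239 4554/239 -3058/239; -3357/239 -3058/239 3402/239]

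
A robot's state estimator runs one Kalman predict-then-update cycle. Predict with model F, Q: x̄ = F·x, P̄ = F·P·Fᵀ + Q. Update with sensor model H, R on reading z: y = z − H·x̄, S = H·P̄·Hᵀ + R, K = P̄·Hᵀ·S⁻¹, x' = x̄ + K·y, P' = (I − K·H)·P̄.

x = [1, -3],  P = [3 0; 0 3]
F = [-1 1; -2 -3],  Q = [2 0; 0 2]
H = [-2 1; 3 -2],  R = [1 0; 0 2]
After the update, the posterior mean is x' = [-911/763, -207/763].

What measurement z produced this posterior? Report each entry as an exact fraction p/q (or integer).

z = [2, -3]

x̄ = F·x = [-4, 7]
P̄ = F·P·Fᵀ + Q = [8 -3; -3 41]
S = H·P̄·Hᵀ + R = [86 -151; -151 274]
K = P̄·Hᵀ·S⁻¹ = [-676/763 -289/763; -863/763 -729/763]
x' − x̄ = [2141/763, -5548/763] = K·y
y = (KᵀK)⁻¹·Kᵀ·(x' − x̄) = [-13, 23]
z = y + H·x̄ = [-13, 23] + [15, -26] = [2, -3]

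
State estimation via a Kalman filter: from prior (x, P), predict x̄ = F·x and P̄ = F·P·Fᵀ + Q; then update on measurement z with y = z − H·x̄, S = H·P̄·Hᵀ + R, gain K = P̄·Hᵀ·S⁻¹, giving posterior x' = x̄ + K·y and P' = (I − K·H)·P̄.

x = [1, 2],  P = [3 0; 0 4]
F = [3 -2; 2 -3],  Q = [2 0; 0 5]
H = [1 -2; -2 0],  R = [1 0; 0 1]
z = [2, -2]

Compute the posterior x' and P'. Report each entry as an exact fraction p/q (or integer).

x' = [3407/3402, -2696/5103]
P' = [281/1134 214/1701; 214/1701 1579/5103]

x̄ = F·x = [-1, -4]
P̄ = F·P·Fᵀ + Q = [45 42; 42 53]
y = z − H·x̄ = [-5, -4]
S = H·P̄·Hᵀ + R = [90 78; 78 181]
K = P̄·Hᵀ·S⁻¹ = [-13/3402 -281/567; -2516/5103 -428/1701]
x' = x̄ + K·y = [3407/3402, -2696/5103]
P' = (I − K·H)·P̄ = [281/1134 214/1701; 214/1701 1579/5103]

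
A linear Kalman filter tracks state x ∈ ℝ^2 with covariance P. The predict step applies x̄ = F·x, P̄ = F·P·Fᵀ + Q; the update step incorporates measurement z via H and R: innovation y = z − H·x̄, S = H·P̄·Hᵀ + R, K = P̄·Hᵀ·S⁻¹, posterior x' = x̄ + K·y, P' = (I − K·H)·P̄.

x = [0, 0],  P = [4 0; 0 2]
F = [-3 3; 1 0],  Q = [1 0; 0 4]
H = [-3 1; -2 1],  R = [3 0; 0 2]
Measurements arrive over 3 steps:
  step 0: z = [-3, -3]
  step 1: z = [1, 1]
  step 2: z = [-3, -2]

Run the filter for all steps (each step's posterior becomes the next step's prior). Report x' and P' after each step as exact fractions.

step 0: x̄ = F·x = [0, 0]
step 0: P̄ = F·P·Fᵀ + Q = [55 -12; -12 8]
step 0: y = z − H·x̄ = [-3, -3]
step 0: S = H·P̄·Hᵀ + R = [578 398; 398 278]
step 0: K = P̄·Hᵀ·S⁻¹ = [-65/228 -7/228; -21/95 41/95]
step 0: x' = x̄ + K·y = [18/19, -12/19]
step 0: P' = (I − K·H)·P̄ = [181/228 29/19; 29/19 372/95]
step 1: x̄ = F·x = [-90/19, 18/19]
step 1: P̄ = F·P·Fᵀ + Q = [6047/380 167/76; 167/76 1093/228]
step 1: y = z − H·x̄ = [-269/19, -179/19]
step 1: S = H·P̄·Hᵀ + R = [39281/285 50893/570; 50893/570 70289/1140]
step 1: K = P̄·Hᵀ·S⁻¹ = [-185297/599736 -9935/299868; -27837/99956 20479/49978]
step 1: x' = x̄ + K·y = [-10081/199912, 102941/99956]
step 1: P' = (I − K·H)·P̄ = [516151/599736 165427/99956; 165427/99956 206385/49978]
step 2: x̄ = F·x = [647889/199912, -10081/199912]
step 2: P̄ = F·P·Fᵀ + Q = [3222853/199912 476411/199912; 476411/199912 2915095/599736]
step 2: y = z − H·x̄ = [338503/49978, 906035/199912]
step 2: S = H·P̄·Hᵀ + R = [10394492/74967 13445071/149934; 13445071/149934 37071871/599736]
step 2: K = P̄·Hᵀ·S⁻¹ = [-98742169/317518350 -5067187/158759175; -2997459/10583945 4364591/10583945]
step 2: x' = x̄ + K·y = [157160318/158759175, -1054564/10583945]
step 2: P' = (I − K·H)·P̄ = [275957759/317518350 17721559/10583945; 17721559/10583945 8834460/2116789]

step 0: x' = [18/19, -12/19], P' = [181/228 29/19; 29/19 372/95]
step 1: x' = [-10081/199912, 102941/99956], P' = [516151/599736 165427/99956; 165427/99956 206385/49978]
step 2: x' = [157160318/158759175, -1054564/10583945], P' = [275957759/317518350 17721559/10583945; 17721559/10583945 8834460/2116789]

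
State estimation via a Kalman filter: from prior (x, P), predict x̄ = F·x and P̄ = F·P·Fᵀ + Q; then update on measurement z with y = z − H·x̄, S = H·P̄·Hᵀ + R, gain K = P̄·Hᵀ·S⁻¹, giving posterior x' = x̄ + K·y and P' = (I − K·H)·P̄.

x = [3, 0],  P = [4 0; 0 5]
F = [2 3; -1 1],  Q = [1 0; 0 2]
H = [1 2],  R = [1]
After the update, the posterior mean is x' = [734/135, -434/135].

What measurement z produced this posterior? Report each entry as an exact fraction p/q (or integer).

x̄ = F·x = [6, -3]
P̄ = F·P·Fᵀ + Q = [62 7; 7 11]
S = H·P̄·Hᵀ + R = [135]
K = P̄·Hᵀ·S⁻¹ = [76/135; 29/135]
x' − x̄ = [-76/135, -29/135] = K·y
y = (KᵀK)⁻¹·Kᵀ·(x' − x̄) = [-1]
z = y + H·x̄ = [-1] + [0] = [-1]

z = [-1]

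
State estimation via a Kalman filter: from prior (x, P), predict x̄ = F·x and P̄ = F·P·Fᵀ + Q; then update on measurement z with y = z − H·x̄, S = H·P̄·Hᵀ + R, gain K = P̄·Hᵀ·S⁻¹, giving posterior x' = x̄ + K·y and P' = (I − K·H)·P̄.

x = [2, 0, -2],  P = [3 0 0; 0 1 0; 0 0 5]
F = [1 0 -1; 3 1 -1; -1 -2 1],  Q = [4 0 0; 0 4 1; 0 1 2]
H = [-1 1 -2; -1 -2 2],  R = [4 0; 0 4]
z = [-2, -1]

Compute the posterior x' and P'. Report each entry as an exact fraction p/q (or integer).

x' = [2445/2254, 1345/2254, 1327/2254]
P' = [2350/1127 -1814/1127 -1292/1127; -1814/1127 5022/1127 3470/1127; -1292/1127 3470/1127 2925/1127]

x̄ = F·x = [4, 8, -4]
P̄ = F·P·Fᵀ + Q = [12 14 -8; 14 37 -15; -8 -15 14]
y = z − H·x̄ = [-14, 27]
S = H·P̄·Hᵀ + R = [109 -194; -194 428]
K = P̄·Hᵀ·S⁻¹ = [-395/1127 -653/2254; -26/1127 -645/2254; -272/1127 101/2254]
x' = x̄ + K·y = [2445/2254, 1345/2254, 1327/2254]
P' = (I − K·H)·P̄ = [2350/1127 -1814/1127 -1292/1127; -1814/1127 5022/1127 3470/1127; -1292/1127 3470/1127 2925/1127]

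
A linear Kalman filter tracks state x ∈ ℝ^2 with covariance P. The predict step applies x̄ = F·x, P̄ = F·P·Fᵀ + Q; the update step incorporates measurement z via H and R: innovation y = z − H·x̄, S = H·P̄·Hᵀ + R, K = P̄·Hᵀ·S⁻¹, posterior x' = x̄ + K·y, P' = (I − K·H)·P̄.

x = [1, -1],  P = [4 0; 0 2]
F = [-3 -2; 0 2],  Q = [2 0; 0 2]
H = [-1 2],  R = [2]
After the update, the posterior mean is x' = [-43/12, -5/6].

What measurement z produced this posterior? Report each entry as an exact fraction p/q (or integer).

x̄ = F·x = [-1, -2]
P̄ = F·P·Fᵀ + Q = [46 -8; -8 10]
S = H·P̄·Hᵀ + R = [120]
K = P̄·Hᵀ·S⁻¹ = [-31/60; 7/30]
x' − x̄ = [-31/12, 7/6] = K·y
y = (KᵀK)⁻¹·Kᵀ·(x' − x̄) = [5]
z = y + H·x̄ = [5] + [-3] = [2]

z = [2]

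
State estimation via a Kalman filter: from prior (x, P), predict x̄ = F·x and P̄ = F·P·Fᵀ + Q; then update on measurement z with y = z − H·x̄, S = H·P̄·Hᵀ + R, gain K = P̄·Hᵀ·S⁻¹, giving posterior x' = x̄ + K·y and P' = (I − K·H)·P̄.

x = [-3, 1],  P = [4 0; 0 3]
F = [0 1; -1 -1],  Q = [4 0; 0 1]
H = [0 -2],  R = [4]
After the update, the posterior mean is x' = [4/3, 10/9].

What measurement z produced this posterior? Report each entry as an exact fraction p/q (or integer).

x̄ = F·x = [1, 2]
P̄ = F·P·Fᵀ + Q = [7 -3; -3 8]
S = H·P̄·Hᵀ + R = [36]
K = P̄·Hᵀ·S⁻¹ = [1/6; -4/9]
x' − x̄ = [1/3, -8/9] = K·y
y = (KᵀK)⁻¹·Kᵀ·(x' − x̄) = [2]
z = y + H·x̄ = [2] + [-4] = [-2]

z = [-2]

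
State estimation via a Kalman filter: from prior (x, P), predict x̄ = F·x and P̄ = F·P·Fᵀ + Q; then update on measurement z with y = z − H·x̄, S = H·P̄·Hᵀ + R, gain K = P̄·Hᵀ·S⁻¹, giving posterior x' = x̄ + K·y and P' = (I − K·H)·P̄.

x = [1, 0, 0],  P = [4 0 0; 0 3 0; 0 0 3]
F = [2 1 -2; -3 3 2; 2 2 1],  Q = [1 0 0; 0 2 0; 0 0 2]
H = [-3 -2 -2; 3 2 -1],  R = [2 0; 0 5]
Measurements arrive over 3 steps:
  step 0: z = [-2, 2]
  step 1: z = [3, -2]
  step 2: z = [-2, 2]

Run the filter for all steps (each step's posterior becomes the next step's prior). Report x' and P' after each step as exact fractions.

step 0: x̄ = F·x = [2, -3, 2]
step 0: P̄ = F·P·Fᵀ + Q = [32 -27 16; -27 77 0; 16 0 33]
step 0: y = z − H·x̄ = [2, 4]
step 0: S = H·P̄·Hᵀ + R = [598 -254; -254 214]
step 0: K = P̄·Hᵀ·S⁻¹ = [-577/3966 -203/3966; 365/7932 3139/7932; -3431/10576 -3331/10576]
step 0: x' = x̄ + K·y = [2983/1983, -5255/3966, 483/5288]
step 0: P' = (I − K·H)·P̄ = [44746/1983 -67192/1983 241/1322; -67192/1983 204131/3966 -1825/2644; 241/1322 -1825/2644 7839/10576]
step 1: x̄ = F·x = [11905/7932, -21959/2644, 2379/5288]
step 1: P̄ = F·P·Fᵀ + Q = [90907/7932 -214193/2644 -52249/5288; -214193/2644 3359789/2644 900365/5288; -52249/5288 900365/5288 272623/10576]
step 1: y = z − H·x̄ = [-10851/1322, 55829/5288]
step 1: S = H·P̄·Hᵀ + R = [7353719/1322 -11827241/2644; -11827241/2644 38315815/10576]
step 1: K = P̄·Hᵀ·S⁻¹ = [153469831/3020389443 91316114/3020389443; -96195073/335598827 78362494/335598827; -798012181/3020389443 -747618689/3020389443]
step 1: x' = x̄ + K·y = [4237652609/3020389443, -1170325011/335598827, 15813805/3020389443]
step 1: P' = (I − K·H)·P̄ = [22747745998/3020389443 -3780064676/335598827 -254506744/3020389443; -3780064676/335598827 5832766195/335598827 -66474108/335598827; -254506744/3020389443 -66474108/335598827 1778039269/3020389443]
step 2: x̄ = F·x = [-2089247491/3020389443, -44280105514/3020389443, -12574731175/3020389443]
step 2: P̄ = F·P·Fᵀ + Q = [21965219770/3020389443 -88327691603/3020389443 -9394981136/3020389443; -88327691603/3020389443 1298582066515/3020389443 177596601532/3020389443; -9394981136/3020389443 177596601532/3020389443 33213633631/3020389443]
step 2: y = z − H·x̄ = [-126018194737/3020389443, 88294001212/3020389443]
step 2: S = H·P̄·Hᵀ + R = [5779011296788/3020389443 -4592663937148/3020389443; -4592663937148/3020389443 3726382006288/3020389443]
step 2: K = P̄·Hᵀ·S⁻¹ = [356274853158/9151172374705 190169562568/9151172374705; -12165029471/45246834980 5584268487/22623417490; -9666889524747/36604689498820 -9028197803087/36604689498820]
step 2: x' = x̄ + K·y = [-9381309341477/5490703424823, 102422933059/27148100988, -7792214627201/21962813699292]
step 2: P' = (I − K·H)·P̄ = [172953232380106/27453517124115 -319944716453/33935126235 -1663397519156/27453517124115; -319944716453/33935126235 1987676013059/135740504940 -7878156482/33935126235; -1663397519156/27453517124115 -7878156482/33935126235 64474768064929/109814068496460]

step 0: x' = [2983/1983, -5255/3966, 483/5288], P' = [44746/1983 -67192/1983 241/1322; -67192/1983 204131/3966 -1825/2644; 241/1322 -1825/2644 7839/10576]
step 1: x' = [4237652609/3020389443, -1170325011/335598827, 15813805/3020389443], P' = [22747745998/3020389443 -3780064676/335598827 -254506744/3020389443; -3780064676/335598827 5832766195/335598827 -66474108/335598827; -254506744/3020389443 -66474108/335598827 1778039269/3020389443]
step 2: x' = [-9381309341477/5490703424823, 102422933059/27148100988, -7792214627201/21962813699292], P' = [172953232380106/27453517124115 -319944716453/33935126235 -1663397519156/27453517124115; -319944716453/33935126235 1987676013059/135740504940 -7878156482/33935126235; -1663397519156/27453517124115 -7878156482/33935126235 64474768064929/109814068496460]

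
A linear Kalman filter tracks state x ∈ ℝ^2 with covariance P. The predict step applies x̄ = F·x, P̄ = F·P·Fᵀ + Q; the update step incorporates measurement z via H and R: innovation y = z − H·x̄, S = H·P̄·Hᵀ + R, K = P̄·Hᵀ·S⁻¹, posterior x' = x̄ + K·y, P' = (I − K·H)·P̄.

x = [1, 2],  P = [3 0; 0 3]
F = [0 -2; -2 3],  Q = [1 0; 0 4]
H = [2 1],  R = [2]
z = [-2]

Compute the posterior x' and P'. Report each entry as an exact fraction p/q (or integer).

x̄ = F·x = [-4, 4]
P̄ = F·P·Fᵀ + Q = [13 -18; -18 43]
y = z − H·x̄ = [2]
S = H·P̄·Hᵀ + R = [25]
K = P̄·Hᵀ·S⁻¹ = [8/25; 7/25]
x' = x̄ + K·y = [-84/25, 114/25]
P' = (I − K·H)·P̄ = [261/25 -506/25; -506/25 1026/25]

x' = [-84/25, 114/25]
P' = [261/25 -506/25; -506/25 1026/25]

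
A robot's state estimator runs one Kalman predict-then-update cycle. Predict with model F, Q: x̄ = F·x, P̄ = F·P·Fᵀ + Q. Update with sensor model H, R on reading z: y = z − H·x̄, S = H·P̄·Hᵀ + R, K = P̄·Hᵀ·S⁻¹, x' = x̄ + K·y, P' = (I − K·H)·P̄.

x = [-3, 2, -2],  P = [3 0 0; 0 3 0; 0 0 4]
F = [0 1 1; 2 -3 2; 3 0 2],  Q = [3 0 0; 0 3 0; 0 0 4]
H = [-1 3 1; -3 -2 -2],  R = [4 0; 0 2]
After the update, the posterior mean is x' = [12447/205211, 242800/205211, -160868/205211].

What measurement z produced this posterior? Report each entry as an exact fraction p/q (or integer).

z = [3, -1]

x̄ = F·x = [0, -16, -13]
P̄ = F·P·Fᵀ + Q = [10 -1 8; -1 58 34; 8 34 47]
S = H·P̄·Hᵀ + R = [777 -685; -685 868]
K = P̄·Hᵀ·S⁻¹ = [-34480/205211 -37613/205211; 57427/205211 2528/205211; -5022/205211 -47937/205211]
x' − x̄ = [12447/205211, 3526176/205211, 2506875/205211] = K·y
y = (KᵀK)⁻¹·Kᵀ·(x' − x̄) = [64, -59]
z = y + H·x̄ = [64, -59] + [-61, 58] = [3, -1]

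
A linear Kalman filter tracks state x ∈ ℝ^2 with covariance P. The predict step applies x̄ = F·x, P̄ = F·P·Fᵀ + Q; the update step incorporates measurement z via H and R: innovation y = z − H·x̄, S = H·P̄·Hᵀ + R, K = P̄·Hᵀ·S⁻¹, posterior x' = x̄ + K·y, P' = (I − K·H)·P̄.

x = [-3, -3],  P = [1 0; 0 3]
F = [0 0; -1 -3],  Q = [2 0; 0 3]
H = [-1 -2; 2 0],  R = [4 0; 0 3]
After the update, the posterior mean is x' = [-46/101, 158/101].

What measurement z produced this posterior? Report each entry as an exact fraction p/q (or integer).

z = [-2, -1]

x̄ = F·x = [0, 12]
P̄ = F·P·Fᵀ + Q = [2 0; 0 31]
S = H·P̄·Hᵀ + R = [130 -4; -4 11]
K = P̄·Hᵀ·S⁻¹ = [-3/707 256/707; -341/707 -124/707]
x' − x̄ = [-46/101, -1054/101] = K·y
y = (KᵀK)⁻¹·Kᵀ·(x' − x̄) = [22, -1]
z = y + H·x̄ = [22, -1] + [-24, 0] = [-2, -1]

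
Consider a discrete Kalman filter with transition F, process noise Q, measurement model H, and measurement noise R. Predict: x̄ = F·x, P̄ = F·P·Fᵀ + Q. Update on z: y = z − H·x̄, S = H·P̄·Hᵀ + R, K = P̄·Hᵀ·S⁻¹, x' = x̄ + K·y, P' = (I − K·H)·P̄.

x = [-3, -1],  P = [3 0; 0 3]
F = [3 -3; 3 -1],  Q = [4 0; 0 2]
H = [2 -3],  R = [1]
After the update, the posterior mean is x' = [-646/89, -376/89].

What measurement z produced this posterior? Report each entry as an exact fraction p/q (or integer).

z = [-2]

x̄ = F·x = [-6, -8]
P̄ = F·P·Fᵀ + Q = [58 36; 36 32]
S = H·P̄·Hᵀ + R = [89]
K = P̄·Hᵀ·S⁻¹ = [8/89; -24/89]
x' − x̄ = [-112/89, 336/89] = K·y
y = (KᵀK)⁻¹·Kᵀ·(x' − x̄) = [-14]
z = y + H·x̄ = [-14] + [12] = [-2]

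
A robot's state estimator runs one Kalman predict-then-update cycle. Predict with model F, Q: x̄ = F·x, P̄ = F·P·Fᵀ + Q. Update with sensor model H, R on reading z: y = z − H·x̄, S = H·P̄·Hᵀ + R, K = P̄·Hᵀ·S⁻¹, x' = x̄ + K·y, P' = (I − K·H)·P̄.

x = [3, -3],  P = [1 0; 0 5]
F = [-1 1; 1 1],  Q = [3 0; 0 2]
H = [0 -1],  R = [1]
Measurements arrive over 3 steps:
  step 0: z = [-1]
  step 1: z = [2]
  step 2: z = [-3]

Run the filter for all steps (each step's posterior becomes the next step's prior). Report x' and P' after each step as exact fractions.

step 0: x̄ = F·x = [-6, 0]
step 0: P̄ = F·P·Fᵀ + Q = [9 4; 4 8]
step 0: y = z − H·x̄ = [-1]
step 0: S = H·P̄·Hᵀ + R = [9]
step 0: K = P̄·Hᵀ·S⁻¹ = [-4/9; -8/9]
step 0: x' = x̄ + K·y = [-50/9, 8/9]
step 0: P' = (I − K·H)·P̄ = [65/9 4/9; 4/9 8/9]
step 1: x̄ = F·x = [58/9, -14/3]
step 1: P̄ = F·P·Fᵀ + Q = [92/9 -19/3; -19/3 11]
step 1: y = z − H·x̄ = [-8/3]
step 1: S = H·P̄·Hᵀ + R = [12]
step 1: K = P̄·Hᵀ·S⁻¹ = [19/36; -11/12]
step 1: x' = x̄ + K·y = [136/27, -20/9]
step 1: P' = (I − K·H)·P̄ = [743/108 -19/36; -19/36 11/12]
step 2: x̄ = F·x = [-196/27, 76/27]
step 2: P̄ = F·P·Fᵀ + Q = [320/27 -161/27; -161/27 236/27]
step 2: y = z − H·x̄ = [-5/27]
step 2: S = H·P̄·Hᵀ + R = [263/27]
step 2: K = P̄·Hᵀ·S⁻¹ = [161/263; -236/263]
step 2: x' = x̄ + K·y = [-1939/263, 784/263]
step 2: P' = (I − K·H)·P̄ = [2157/263 -161/263; -161/263 236/263]

step 0: x' = [-50/9, 8/9], P' = [65/9 4/9; 4/9 8/9]
step 1: x' = [136/27, -20/9], P' = [743/108 -19/36; -19/36 11/12]
step 2: x' = [-1939/263, 784/263], P' = [2157/263 -161/263; -161/263 236/263]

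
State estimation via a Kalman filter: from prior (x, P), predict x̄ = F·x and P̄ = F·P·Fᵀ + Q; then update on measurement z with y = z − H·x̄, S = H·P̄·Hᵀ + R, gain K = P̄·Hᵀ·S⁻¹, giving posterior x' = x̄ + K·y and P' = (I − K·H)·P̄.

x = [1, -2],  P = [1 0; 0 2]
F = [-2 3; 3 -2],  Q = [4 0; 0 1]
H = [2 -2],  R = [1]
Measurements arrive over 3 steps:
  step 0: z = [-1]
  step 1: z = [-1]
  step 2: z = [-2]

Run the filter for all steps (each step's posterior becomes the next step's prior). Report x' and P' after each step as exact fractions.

step 0: x' = [-16/321, 53/107], P' = [602/321 186/107; 186/107 198/107]
step 1: x' = [-5839/14741, 496/14741], P' = [43678/14741 41414/14741; 41414/14741 42755/14741]
step 2: x' = [-682690/670061, -8435/95723], P' = [2715379/670061 373380/95723; 373380/95723 382253/95723]

step 0: x̄ = F·x = [-8, 7]
step 0: P̄ = F·P·Fᵀ + Q = [26 -18; -18 18]
step 0: y = z − H·x̄ = [29]
step 0: S = H·P̄·Hᵀ + R = [321]
step 0: K = P̄·Hᵀ·S⁻¹ = [88/321; -24/107]
step 0: x' = x̄ + K·y = [-16/321, 53/107]
step 0: P' = (I − K·H)·P̄ = [602/321 186/107; 186/107 198/107]
step 1: x̄ = F·x = [509/321, -122/107]
step 1: P̄ = F·P·Fᵀ + Q = [2342/321 26/107; 26/107 473/107]
step 1: y = z − H·x̄ = [-2071/321]
step 1: S = H·P̄·Hᵀ + R = [14741/321]
step 1: K = P̄·Hᵀ·S⁻¹ = [4528/14741; -2682/14741]
step 1: x' = x̄ + K·y = [-5839/14741, 496/14741]
step 1: P' = (I − K·H)·P̄ = [43678/14741 41414/14741; 41414/14741 42755/14741]
step 2: x̄ = F·x = [13166/14741, -18509/14741]
step 2: P̄ = F·P·Fᵀ + Q = [121503/14741 19784/14741; 19784/14741 81895/14741]
step 2: y = z − H·x̄ = [-92832/14741]
step 2: S = H·P̄·Hᵀ + R = [670061/14741]
step 2: K = P̄·Hᵀ·S⁻¹ = [203438/670061; -17746/95723]
step 2: x' = x̄ + K·y = [-682690/670061, -8435/95723]
step 2: P' = (I − K·H)·P̄ = [2715379/670061 373380/95723; 373380/95723 382253/95723]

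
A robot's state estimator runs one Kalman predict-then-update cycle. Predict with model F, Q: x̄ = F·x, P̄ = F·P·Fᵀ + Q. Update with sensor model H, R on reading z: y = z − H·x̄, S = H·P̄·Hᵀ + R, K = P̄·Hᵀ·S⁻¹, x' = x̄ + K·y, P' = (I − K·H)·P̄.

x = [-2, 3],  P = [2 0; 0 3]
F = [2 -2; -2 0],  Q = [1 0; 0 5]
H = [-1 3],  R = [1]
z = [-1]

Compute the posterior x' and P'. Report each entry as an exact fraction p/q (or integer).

x̄ = F·x = [-10, 4]
P̄ = F·P·Fᵀ + Q = [21 -8; -8 13]
y = z − H·x̄ = [-23]
S = H·P̄·Hᵀ + R = [187]
K = P̄·Hᵀ·S⁻¹ = [-45/187; 47/187]
x' = x̄ + K·y = [-835/187, -333/187]
P' = (I − K·H)·P̄ = [1902/187 619/187; 619/187 222/187]

x' = [-835/187, -333/187]
P' = [1902/187 619/187; 619/187 222/187]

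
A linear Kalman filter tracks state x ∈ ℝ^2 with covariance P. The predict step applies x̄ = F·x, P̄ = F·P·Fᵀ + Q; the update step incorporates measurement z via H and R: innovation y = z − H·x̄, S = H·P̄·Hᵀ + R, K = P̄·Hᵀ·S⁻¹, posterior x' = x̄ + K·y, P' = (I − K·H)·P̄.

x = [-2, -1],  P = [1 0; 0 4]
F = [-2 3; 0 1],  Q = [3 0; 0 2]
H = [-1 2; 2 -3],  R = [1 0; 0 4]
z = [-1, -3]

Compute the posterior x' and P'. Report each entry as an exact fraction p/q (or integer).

x̄ = F·x = [1, -1]
P̄ = F·P·Fᵀ + Q = [43 12; 12 6]
y = z − H·x̄ = [2, -8]
S = H·P̄·Hᵀ + R = [20 -38; -38 86]
K = P̄·Hᵀ·S⁻¹ = [133/138 139/138; 19/23 10/23]
x' = x̄ + K·y = [-118/23, -65/23]
P' = (I − K·H)·P̄ = [1511/138 137/23; 137/23 78/23]

x' = [-118/23, -65/23]
P' = [1511/138 137/23; 137/23 78/23]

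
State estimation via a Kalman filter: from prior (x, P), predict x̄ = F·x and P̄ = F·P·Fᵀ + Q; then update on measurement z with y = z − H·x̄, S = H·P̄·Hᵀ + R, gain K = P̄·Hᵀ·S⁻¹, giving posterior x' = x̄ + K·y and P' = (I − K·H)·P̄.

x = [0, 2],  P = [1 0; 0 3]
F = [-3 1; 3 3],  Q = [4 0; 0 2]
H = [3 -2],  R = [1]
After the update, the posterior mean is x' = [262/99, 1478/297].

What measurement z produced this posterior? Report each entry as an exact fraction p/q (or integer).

z = [-2]

x̄ = F·x = [2, 6]
P̄ = F·P·Fᵀ + Q = [16 0; 0 38]
S = H·P̄·Hᵀ + R = [297]
K = P̄·Hᵀ·S⁻¹ = [16/99; -76/297]
x' − x̄ = [64/99, -304/297] = K·y
y = (KᵀK)⁻¹·Kᵀ·(x' − x̄) = [4]
z = y + H·x̄ = [4] + [-6] = [-2]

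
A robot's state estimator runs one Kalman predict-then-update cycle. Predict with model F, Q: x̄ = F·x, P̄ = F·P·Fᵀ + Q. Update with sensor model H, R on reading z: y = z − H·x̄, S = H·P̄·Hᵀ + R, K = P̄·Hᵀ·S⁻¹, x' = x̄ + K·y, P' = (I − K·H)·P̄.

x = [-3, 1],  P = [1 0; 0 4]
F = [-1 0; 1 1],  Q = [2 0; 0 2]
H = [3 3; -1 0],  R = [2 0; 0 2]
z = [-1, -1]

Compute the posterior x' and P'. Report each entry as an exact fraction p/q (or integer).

x' = [291/167, -344/167]
P' = [186/167 -182/167; -182/167 214/167]

x̄ = F·x = [3, -2]
P̄ = F·P·Fᵀ + Q = [3 -1; -1 7]
y = z − H·x̄ = [-4, 2]
S = H·P̄·Hᵀ + R = [74 -6; -6 5]
K = P̄·Hᵀ·S⁻¹ = [6/167 -93/167; 48/167 91/167]
x' = x̄ + K·y = [291/167, -344/167]
P' = (I − K·H)·P̄ = [186/167 -182/167; -182/167 214/167]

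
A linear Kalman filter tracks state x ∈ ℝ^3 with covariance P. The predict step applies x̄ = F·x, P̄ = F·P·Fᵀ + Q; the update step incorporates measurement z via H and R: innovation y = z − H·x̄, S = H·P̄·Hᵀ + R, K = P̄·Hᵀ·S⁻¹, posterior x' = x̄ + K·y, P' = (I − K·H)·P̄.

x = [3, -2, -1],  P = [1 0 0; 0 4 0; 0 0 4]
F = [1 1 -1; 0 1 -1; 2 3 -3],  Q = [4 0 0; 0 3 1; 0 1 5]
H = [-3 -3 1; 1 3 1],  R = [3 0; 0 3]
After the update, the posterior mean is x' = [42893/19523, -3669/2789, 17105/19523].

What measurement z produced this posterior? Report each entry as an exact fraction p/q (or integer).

x̄ = F·x = [2, -1, 3]
P̄ = F·P·Fᵀ + Q = [13 8 26; 8 11 25; 26 25 81]
S = H·P̄·Hᵀ + R = [138 -205; -205 446]
K = P̄·Hᵀ·S⁻¹ = [-3587/19523 1109/19523; -106/2789 364/2789; 5198/19523 10356/19523]
x' − x̄ = [3847/19523, -880/2789, -41464/19523] = K·y
y = (KᵀK)⁻¹·Kᵀ·(x' − x̄) = [-2, -3]
z = y + H·x̄ = [-2, -3] + [0, 2] = [-2, -1]

z = [-2, -1]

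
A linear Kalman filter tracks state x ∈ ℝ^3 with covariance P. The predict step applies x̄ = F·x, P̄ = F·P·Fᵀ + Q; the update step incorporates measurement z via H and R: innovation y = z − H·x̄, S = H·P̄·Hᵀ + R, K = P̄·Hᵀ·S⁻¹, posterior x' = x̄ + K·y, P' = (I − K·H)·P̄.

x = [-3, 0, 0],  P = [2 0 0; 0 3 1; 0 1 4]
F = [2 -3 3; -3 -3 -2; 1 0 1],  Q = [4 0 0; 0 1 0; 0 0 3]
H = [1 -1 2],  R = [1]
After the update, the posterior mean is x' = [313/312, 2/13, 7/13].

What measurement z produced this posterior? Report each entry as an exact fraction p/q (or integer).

x̄ = F·x = [-6, 9, -3]
P̄ = F·P·Fᵀ + Q = [57 -12 13; -12 74 -17; 13 -17 9]
S = H·P̄·Hᵀ + R = [312]
K = P̄·Hᵀ·S⁻¹ = [95/312; -5/13; 2/13]
x' − x̄ = [2185/312, -115/13, 46/13] = K·y
y = (KᵀK)⁻¹·Kᵀ·(x' − x̄) = [23]
z = y + H·x̄ = [23] + [-21] = [2]

z = [2]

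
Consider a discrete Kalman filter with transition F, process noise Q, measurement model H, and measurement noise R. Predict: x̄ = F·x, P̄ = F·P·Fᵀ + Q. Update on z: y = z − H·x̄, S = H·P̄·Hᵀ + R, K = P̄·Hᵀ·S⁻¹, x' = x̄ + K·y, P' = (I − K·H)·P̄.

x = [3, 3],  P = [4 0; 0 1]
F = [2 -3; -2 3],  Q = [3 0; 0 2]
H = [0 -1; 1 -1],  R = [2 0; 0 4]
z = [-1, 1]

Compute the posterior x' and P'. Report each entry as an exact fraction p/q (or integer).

x̄ = F·x = [-3, 3]
P̄ = F·P·Fᵀ + Q = [28 -25; -25 27]
y = z − H·x̄ = [2, 7]
S = H·P̄·Hᵀ + R = [29 52; 52 109]
K = P̄·Hᵀ·S⁻¹ = [-31/457 237/457; -239/457 -104/457]
x' = x̄ + K·y = [226/457, 165/457]
P' = (I − K·H)·P̄ = [1010/457 62/457; 62/457 478/457]

x' = [226/457, 165/457]
P' = [1010/457 62/457; 62/457 478/457]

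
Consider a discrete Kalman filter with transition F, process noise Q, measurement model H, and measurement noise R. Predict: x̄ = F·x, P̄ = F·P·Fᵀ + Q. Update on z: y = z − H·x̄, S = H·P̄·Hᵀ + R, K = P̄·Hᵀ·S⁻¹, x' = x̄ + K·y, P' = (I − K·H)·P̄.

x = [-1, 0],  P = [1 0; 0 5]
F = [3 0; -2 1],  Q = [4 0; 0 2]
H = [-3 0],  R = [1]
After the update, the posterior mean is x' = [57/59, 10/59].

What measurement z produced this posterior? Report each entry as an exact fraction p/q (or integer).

z = [-3]

x̄ = F·x = [-3, 2]
P̄ = F·P·Fᵀ + Q = [13 -6; -6 11]
S = H·P̄·Hᵀ + R = [118]
K = P̄·Hᵀ·S⁻¹ = [-39/118; 9/59]
x' − x̄ = [234/59, -108/59] = K·y
y = (KᵀK)⁻¹·Kᵀ·(x' − x̄) = [-12]
z = y + H·x̄ = [-12] + [9] = [-3]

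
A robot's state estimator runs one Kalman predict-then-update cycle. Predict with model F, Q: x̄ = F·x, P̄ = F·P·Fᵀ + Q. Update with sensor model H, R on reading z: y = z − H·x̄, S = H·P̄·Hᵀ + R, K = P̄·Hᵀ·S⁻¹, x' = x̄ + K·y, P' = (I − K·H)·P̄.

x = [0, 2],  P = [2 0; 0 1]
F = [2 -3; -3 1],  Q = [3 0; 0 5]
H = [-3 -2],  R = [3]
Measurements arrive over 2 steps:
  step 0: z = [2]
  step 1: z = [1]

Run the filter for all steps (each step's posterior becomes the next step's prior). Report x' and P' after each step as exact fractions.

step 0: x' = [-26/11, 26/11], P' = [120/11 -175/11; -175/11 263/11]
step 1: x' = [-3702/1493, 4778/1493], P' = [159916/13437 -75922/4479; -75922/4479 37060/1493]

step 0: x̄ = F·x = [-6, 2]
step 0: P̄ = F·P·Fᵀ + Q = [20 -15; -15 24]
step 0: y = z − H·x̄ = [-12]
step 0: S = H·P̄·Hᵀ + R = [99]
step 0: K = P̄·Hᵀ·S⁻¹ = [-10/33; -1/33]
step 0: x' = x̄ + K·y = [-26/11, 26/11]
step 0: P' = (I − K·H)·P̄ = [120/11 -175/11; -175/11 263/11]
step 1: x̄ = F·x = [-130/11, 104/11]
step 1: P̄ = F·P·Fᵀ + Q = [4980/11 -3434/11; -3434/11 2448/11]
step 1: y = z − H·x̄ = [-171/11]
step 1: S = H·P̄·Hᵀ + R = [13437/11]
step 1: K = P̄·Hᵀ·S⁻¹ = [-8072/13437; 1802/4479]
step 1: x' = x̄ + K·y = [-3702/1493, 4778/1493]
step 1: P' = (I − K·H)·P̄ = [159916/13437 -75922/4479; -75922/4479 37060/1493]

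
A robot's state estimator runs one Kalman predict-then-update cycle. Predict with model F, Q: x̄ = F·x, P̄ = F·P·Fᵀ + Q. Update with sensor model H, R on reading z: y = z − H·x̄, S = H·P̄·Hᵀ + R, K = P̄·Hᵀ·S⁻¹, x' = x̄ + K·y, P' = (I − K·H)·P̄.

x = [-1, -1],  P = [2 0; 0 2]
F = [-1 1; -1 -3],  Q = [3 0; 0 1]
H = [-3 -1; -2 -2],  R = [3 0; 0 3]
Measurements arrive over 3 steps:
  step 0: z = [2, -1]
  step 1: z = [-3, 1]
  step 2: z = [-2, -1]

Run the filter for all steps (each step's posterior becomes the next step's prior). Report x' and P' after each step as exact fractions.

step 0: x̄ = F·x = [0, 4]
step 0: P̄ = F·P·Fᵀ + Q = [7 -4; -4 21]
step 0: y = z − H·x̄ = [6, 7]
step 0: S = H·P̄·Hᵀ + R = [63 52; 52 83]
step 0: K = P̄·Hᵀ·S⁻¹ = [-1099/2525 506/2525; 1021/2525 -1674/2525]
step 0: x' = x̄ + K·y = [-3052/2525, 4508/2525]
step 0: P' = (I − K·H)·P̄ = [2028/2525 -2787/2525; -2787/2525 5298/2525]
step 1: x̄ = F·x = [1512/505, -10472/2525]
step 1: P̄ = F·P·Fᵀ + Q = [819/101 -3888/505; -3888/505 35513/2525]
step 1: y = z − H·x̄ = [4633/2525, -3299/2525]
step 1: S = H·P̄·Hᵀ + R = [110723/2525 38356/2525; 38356/2525 76007/2525]
step 1: K = P̄·Hᵀ·S⁻¹ = [-410793/916771 182334/916771; 391615/916771 -585358/916771]
step 1: x' = x̄ + K·y = [1752897/916771, -2318803/916771]
step 1: P' = (I − K·H)·P̄ = [752940/916771 -1026441/916771; -1026441/916771 1904478/916771]
step 2: x̄ = F·x = [-4071700/916771, 5203512/916771]
step 2: P̄ = F·P·Fᵀ + Q = [7460613/916771 -7013376/916771; -7013376/916771 12651367/916771]
step 2: y = z − H·x̄ = [-8845130/916771, 1346853/916771]
step 2: S = H·P̄·Hᵀ + R = [40466941/916771 13959404/916771; 13959404/916771 27091225/916771]
step 2: K = P̄·Hᵀ·S⁻¹ = [-146842983/327756893 64842786/327756893; 139863281/327756893 -208487762/327756893]
step 2: x' = x̄ + K·y = [56340388/327756893, 204604700/327756893]
step 2: P' = (I − K·H)·P̄ = [268896564/327756893 -366160743/327756893; -366160743/327756893 678892386/327756893]

step 0: x' = [-3052/2525, 4508/2525], P' = [2028/2525 -2787/2525; -2787/2525 5298/2525]
step 1: x' = [1752897/916771, -2318803/916771], P' = [752940/916771 -1026441/916771; -1026441/916771 1904478/916771]
step 2: x' = [56340388/327756893, 204604700/327756893], P' = [268896564/327756893 -366160743/327756893; -366160743/327756893 678892386/327756893]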